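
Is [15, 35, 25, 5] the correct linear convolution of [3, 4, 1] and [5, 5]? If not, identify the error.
Recompute linear convolution of [3, 4, 1] and [5, 5]: y[0] = 3×5 = 15; y[1] = 3×5 + 4×5 = 35; y[2] = 4×5 + 1×5 = 25; y[3] = 1×5 = 5 → [15, 35, 25, 5]. Given [15, 35, 25, 5] matches, so answer: Yes

Yes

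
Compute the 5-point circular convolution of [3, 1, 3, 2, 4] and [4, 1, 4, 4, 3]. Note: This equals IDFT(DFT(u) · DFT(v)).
Either evaluate y[k] = Σ_j u[j]·v[(k-j) mod 5] directly, or use IDFT(DFT(u) · DFT(v)). y[0] = 3×4 + 1×3 + 3×4 + 2×4 + 4×1 = 39; y[1] = 3×1 + 1×4 + 3×3 + 2×4 + 4×4 = 40; y[2] = 3×4 + 1×1 + 3×4 + 2×3 + 4×4 = 47; y[3] = 3×4 + 1×4 + 3×1 + 2×4 + 4×3 = 39; y[4] = 3×3 + 1×4 + 3×4 + 2×1 + 4×4 = 43. Result: [39, 40, 47, 39, 43]

[39, 40, 47, 39, 43]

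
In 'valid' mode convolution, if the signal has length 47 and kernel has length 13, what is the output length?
'Valid' mode counts only positions where the kernel fully overlaps the signal: m - n + 1 = 47 - 13 + 1 = 35

35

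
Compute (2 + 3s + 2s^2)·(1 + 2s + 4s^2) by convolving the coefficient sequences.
Ascending coefficients: a = [2, 3, 2], b = [1, 2, 4]. c[0] = 2×1 = 2; c[1] = 2×2 + 3×1 = 7; c[2] = 2×4 + 3×2 + 2×1 = 16; c[3] = 3×4 + 2×2 = 16; c[4] = 2×4 = 8. Result coefficients: [2, 7, 16, 16, 8] → 2 + 7s + 16s^2 + 16s^3 + 8s^4

2 + 7s + 16s^2 + 16s^3 + 8s^4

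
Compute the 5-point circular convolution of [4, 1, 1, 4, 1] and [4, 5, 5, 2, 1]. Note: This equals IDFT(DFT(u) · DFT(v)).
Either evaluate y[k] = Σ_j u[j]·v[(k-j) mod 5] directly, or use IDFT(DFT(u) · DFT(v)). y[0] = 4×4 + 1×1 + 1×2 + 4×5 + 1×5 = 44; y[1] = 4×5 + 1×4 + 1×1 + 4×2 + 1×5 = 38; y[2] = 4×5 + 1×5 + 1×4 + 4×1 + 1×2 = 35; y[3] = 4×2 + 1×5 + 1×5 + 4×4 + 1×1 = 35; y[4] = 4×1 + 1×2 + 1×5 + 4×5 + 1×4 = 35. Result: [44, 38, 35, 35, 35]

[44, 38, 35, 35, 35]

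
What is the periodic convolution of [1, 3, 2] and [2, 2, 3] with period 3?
Use y[k] = Σ_j s[j]·t[(k-j) mod 3]. y[0] = 1×2 + 3×3 + 2×2 = 15; y[1] = 1×2 + 3×2 + 2×3 = 14; y[2] = 1×3 + 3×2 + 2×2 = 13. Result: [15, 14, 13]

[15, 14, 13]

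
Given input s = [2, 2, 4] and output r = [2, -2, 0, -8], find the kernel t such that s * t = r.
Output length 4 = len(s) + len(t) - 1 ⇒ len(t) = 2. Solve t forward using t[k] = (r[k] - Σ_{i≥1} s[i]·t[k-i]) / s[0]: t[0] = r[0] / s[0] = 2 / 2 = 1; t[1] = (r[1] - 2×1) / s[0] = (-2 - 2×1) / 2 = -2. So t = [1, -2]. Forward-check [2, 2, 4] * [1, -2]: r[0] = 2×1 = 2; r[1] = 2×-2 + 2×1 = -2; r[2] = 2×-2 + 4×1 = 0; r[3] = 4×-2 = -8 → [2, -2, 0, -8] ✓

[1, -2]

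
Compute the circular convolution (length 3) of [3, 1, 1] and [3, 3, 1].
Use y[k] = Σ_j u[j]·v[(k-j) mod 3]. y[0] = 3×3 + 1×1 + 1×3 = 13; y[1] = 3×3 + 1×3 + 1×1 = 13; y[2] = 3×1 + 1×3 + 1×3 = 9. Result: [13, 13, 9]

[13, 13, 9]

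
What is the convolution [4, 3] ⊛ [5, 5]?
y[0] = 4×5 = 20; y[1] = 4×5 + 3×5 = 35; y[2] = 3×5 = 15

[20, 35, 15]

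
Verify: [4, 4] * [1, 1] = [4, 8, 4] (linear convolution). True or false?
Recompute linear convolution of [4, 4] and [1, 1]: y[0] = 4×1 = 4; y[1] = 4×1 + 4×1 = 8; y[2] = 4×1 = 4 → [4, 8, 4]. Given [4, 8, 4] matches, so answer: Yes

Yes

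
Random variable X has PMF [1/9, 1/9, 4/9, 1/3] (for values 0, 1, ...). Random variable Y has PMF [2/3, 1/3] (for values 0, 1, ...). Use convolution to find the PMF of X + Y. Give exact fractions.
P(X+Y=k) = Σ_i P(X=i)·P(Y=k-i) — a convolution of [1/9, 1/9, 4/9, 1/3] and [2/3, 1/3]. P(X+Y=0) = (1/9)×(2/3) = 2/27; P(X+Y=1) = (1/9)×(1/3) + (1/9)×(2/3) = 1/27 + 2/27 = 1/9; P(X+Y=2) = (1/9)×(1/3) + (4/9)×(2/3) = 1/27 + 8/27 = 1/3; P(X+Y=3) = (4/9)×(1/3) + (1/3)×(2/3) = 4/27 + 2/9 = 10/27; P(X+Y=4) = (1/3)×(1/3) = 1/9. PMF: [2/27, 1/9, 1/3, 10/27, 1/9] (sums to 1 ✓)

[2/27, 1/9, 1/3, 10/27, 1/9]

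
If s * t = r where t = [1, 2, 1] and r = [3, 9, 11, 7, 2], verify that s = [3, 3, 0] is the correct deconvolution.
Forward-compute [3, 3, 0] * [1, 2, 1]: r[0] = 3×1 = 3; r[1] = 3×2 + 3×1 = 9; r[2] = 3×1 + 3×2 + 0×1 = 9; r[3] = 3×1 + 0×2 = 3; r[4] = 0×1 = 0 → [3, 9, 9, 3, 0]. Does not match given r = [3, 9, 11, 7, 2].

Not verified. [3, 3, 0] * [1, 2, 1] = [3, 9, 9, 3, 0], which differs from [3, 9, 11, 7, 2] at index 2.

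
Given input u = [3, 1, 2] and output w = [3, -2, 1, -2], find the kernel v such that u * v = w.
Output length 4 = len(u) + len(v) - 1 ⇒ len(v) = 2. Solve v forward using v[k] = (w[k] - Σ_{i≥1} u[i]·v[k-i]) / u[0]: v[0] = w[0] / u[0] = 3 / 3 = 1; v[1] = (w[1] - 1×1) / u[0] = (-2 - 1×1) / 3 = -1. So v = [1, -1]. Forward-check [3, 1, 2] * [1, -1]: w[0] = 3×1 = 3; w[1] = 3×-1 + 1×1 = -2; w[2] = 1×-1 + 2×1 = 1; w[3] = 2×-1 = -2 → [3, -2, 1, -2] ✓

[1, -1]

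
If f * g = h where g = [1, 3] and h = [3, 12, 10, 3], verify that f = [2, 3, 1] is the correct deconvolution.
Forward-compute [2, 3, 1] * [1, 3]: h[0] = 2×1 = 2; h[1] = 2×3 + 3×1 = 9; h[2] = 3×3 + 1×1 = 10; h[3] = 1×3 = 3 → [2, 9, 10, 3]. Does not match given h = [3, 12, 10, 3].

Not verified. [2, 3, 1] * [1, 3] = [2, 9, 10, 3], which differs from [3, 12, 10, 3] at index 0.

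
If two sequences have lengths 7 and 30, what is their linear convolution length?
Linear/full convolution length: m + n - 1 = 7 + 30 - 1 = 36

36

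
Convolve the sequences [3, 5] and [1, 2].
y[0] = 3×1 = 3; y[1] = 3×2 + 5×1 = 11; y[2] = 5×2 = 10

[3, 11, 10]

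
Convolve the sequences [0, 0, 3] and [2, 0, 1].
y[0] = 0×2 = 0; y[1] = 0×0 + 0×2 = 0; y[2] = 0×1 + 0×0 + 3×2 = 6; y[3] = 0×1 + 3×0 = 0; y[4] = 3×1 = 3

[0, 0, 6, 0, 3]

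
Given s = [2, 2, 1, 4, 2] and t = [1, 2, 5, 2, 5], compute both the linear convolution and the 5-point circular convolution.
Linear: y_lin[0] = 2×1 = 2; y_lin[1] = 2×2 + 2×1 = 6; y_lin[2] = 2×5 + 2×2 + 1×1 = 15; y_lin[3] = 2×2 + 2×5 + 1×2 + 4×1 = 20; y_lin[4] = 2×5 + 2×2 + 1×5 + 4×2 + 2×1 = 29; y_lin[5] = 2×5 + 1×2 + 4×5 + 2×2 = 36; y_lin[6] = 1×5 + 4×2 + 2×5 = 23; y_lin[7] = 4×5 + 2×2 = 24; y_lin[8] = 2×5 = 10 → [2, 6, 15, 20, 29, 36, 23, 24, 10]. Circular (length 5): y[0] = 2×1 + 2×5 + 1×2 + 4×5 + 2×2 = 38; y[1] = 2×2 + 2×1 + 1×5 + 4×2 + 2×5 = 29; y[2] = 2×5 + 2×2 + 1×1 + 4×5 + 2×2 = 39; y[3] = 2×2 + 2×5 + 1×2 + 4×1 + 2×5 = 30; y[4] = 2×5 + 2×2 + 1×5 + 4×2 + 2×1 = 29 → [38, 29, 39, 30, 29]

Linear: [2, 6, 15, 20, 29, 36, 23, 24, 10], Circular: [38, 29, 39, 30, 29]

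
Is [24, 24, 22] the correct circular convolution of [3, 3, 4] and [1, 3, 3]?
Recompute circular convolution of [3, 3, 4] and [1, 3, 3]: y[0] = 3×1 + 3×3 + 4×3 = 24; y[1] = 3×3 + 3×1 + 4×3 = 24; y[2] = 3×3 + 3×3 + 4×1 = 22 → [24, 24, 22]. Given [24, 24, 22] matches, so answer: Yes

Yes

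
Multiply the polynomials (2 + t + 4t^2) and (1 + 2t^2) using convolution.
Ascending coefficients: a = [2, 1, 4], b = [1, 0, 2]. c[0] = 2×1 = 2; c[1] = 2×0 + 1×1 = 1; c[2] = 2×2 + 1×0 + 4×1 = 8; c[3] = 1×2 + 4×0 = 2; c[4] = 4×2 = 8. Result coefficients: [2, 1, 8, 2, 8] → 2 + t + 8t^2 + 2t^3 + 8t^4

2 + t + 8t^2 + 2t^3 + 8t^4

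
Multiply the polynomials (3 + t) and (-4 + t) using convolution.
Ascending coefficients: a = [3, 1], b = [-4, 1]. c[0] = 3×-4 = -12; c[1] = 3×1 + 1×-4 = -1; c[2] = 1×1 = 1. Result coefficients: [-12, -1, 1] → -12 - t + t^2

-12 - t + t^2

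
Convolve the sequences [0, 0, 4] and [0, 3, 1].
y[0] = 0×0 = 0; y[1] = 0×3 + 0×0 = 0; y[2] = 0×1 + 0×3 + 4×0 = 0; y[3] = 0×1 + 4×3 = 12; y[4] = 4×1 = 4

[0, 0, 0, 12, 4]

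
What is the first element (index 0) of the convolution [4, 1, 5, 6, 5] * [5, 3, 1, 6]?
Use y[k] = Σ_i a[i]·b[k-i] at k=0. y[0] = 4×5 = 20

20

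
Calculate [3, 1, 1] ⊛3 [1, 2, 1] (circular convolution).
Use y[k] = Σ_j x[j]·h[(k-j) mod 3]. y[0] = 3×1 + 1×1 + 1×2 = 6; y[1] = 3×2 + 1×1 + 1×1 = 8; y[2] = 3×1 + 1×2 + 1×1 = 6. Result: [6, 8, 6]

[6, 8, 6]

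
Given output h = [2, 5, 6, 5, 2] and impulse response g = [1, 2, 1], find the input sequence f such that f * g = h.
Deconvolve h=[2, 5, 6, 5, 2] by g=[1, 2, 1]. Since g[0]=1, solve forward: f[0] = h[0] / 1 = 2; f[1] = (h[1] - 2×2) / 1 = 1; f[2] = (h[2] - 1×2 - 2×1) / 1 = 2. So f = [2, 1, 2]. Check by forward convolution: h[0] = 2×1 = 2; h[1] = 2×2 + 1×1 = 5; h[2] = 2×1 + 1×2 + 2×1 = 6; h[3] = 1×1 + 2×2 = 5; h[4] = 2×1 = 2

[2, 1, 2]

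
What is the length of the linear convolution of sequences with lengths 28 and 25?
Linear/full convolution length: m + n - 1 = 28 + 25 - 1 = 52

52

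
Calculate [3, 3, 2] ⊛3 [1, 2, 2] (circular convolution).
Use y[k] = Σ_j x[j]·h[(k-j) mod 3]. y[0] = 3×1 + 3×2 + 2×2 = 13; y[1] = 3×2 + 3×1 + 2×2 = 13; y[2] = 3×2 + 3×2 + 2×1 = 14. Result: [13, 13, 14]

[13, 13, 14]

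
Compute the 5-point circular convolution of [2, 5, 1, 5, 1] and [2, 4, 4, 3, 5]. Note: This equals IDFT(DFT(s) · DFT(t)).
Either evaluate y[k] = Σ_j s[j]·t[(k-j) mod 5] directly, or use IDFT(DFT(s) · DFT(t)). y[0] = 2×2 + 5×5 + 1×3 + 5×4 + 1×4 = 56; y[1] = 2×4 + 5×2 + 1×5 + 5×3 + 1×4 = 42; y[2] = 2×4 + 5×4 + 1×2 + 5×5 + 1×3 = 58; y[3] = 2×3 + 5×4 + 1×4 + 5×2 + 1×5 = 45; y[4] = 2×5 + 5×3 + 1×4 + 5×4 + 1×2 = 51. Result: [56, 42, 58, 45, 51]

[56, 42, 58, 45, 51]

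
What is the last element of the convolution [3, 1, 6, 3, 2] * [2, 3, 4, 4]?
Use y[k] = Σ_i a[i]·b[k-i] at k=7. y[7] = 2×4 = 8

8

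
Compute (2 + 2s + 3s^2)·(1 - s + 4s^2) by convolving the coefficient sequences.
Ascending coefficients: a = [2, 2, 3], b = [1, -1, 4]. c[0] = 2×1 = 2; c[1] = 2×-1 + 2×1 = 0; c[2] = 2×4 + 2×-1 + 3×1 = 9; c[3] = 2×4 + 3×-1 = 5; c[4] = 3×4 = 12. Result coefficients: [2, 0, 9, 5, 12] → 2 + 9s^2 + 5s^3 + 12s^4

2 + 9s^2 + 5s^3 + 12s^4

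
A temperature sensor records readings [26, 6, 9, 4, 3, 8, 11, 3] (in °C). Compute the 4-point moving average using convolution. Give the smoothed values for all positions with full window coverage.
4-point moving average kernel = [1, 1, 1, 1]. Apply in 'valid' mode (full window coverage): avg[0] = (26 + 6 + 9 + 4) / 4 = 11.25; avg[1] = (6 + 9 + 4 + 3) / 4 = 5.5; avg[2] = (9 + 4 + 3 + 8) / 4 = 6.0; avg[3] = (4 + 3 + 8 + 11) / 4 = 6.5; avg[4] = (3 + 8 + 11 + 3) / 4 = 6.25. Smoothed values: [11.25, 5.5, 6.0, 6.5, 6.25]

[11.25, 5.5, 6.0, 6.5, 6.25]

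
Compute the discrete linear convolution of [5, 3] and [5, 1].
y[0] = 5×5 = 25; y[1] = 5×1 + 3×5 = 20; y[2] = 3×1 = 3

[25, 20, 3]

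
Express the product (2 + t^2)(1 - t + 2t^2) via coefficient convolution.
Ascending coefficients: a = [2, 0, 1], b = [1, -1, 2]. c[0] = 2×1 = 2; c[1] = 2×-1 + 0×1 = -2; c[2] = 2×2 + 0×-1 + 1×1 = 5; c[3] = 0×2 + 1×-1 = -1; c[4] = 1×2 = 2. Result coefficients: [2, -2, 5, -1, 2] → 2 - 2t + 5t^2 - t^3 + 2t^4

2 - 2t + 5t^2 - t^3 + 2t^4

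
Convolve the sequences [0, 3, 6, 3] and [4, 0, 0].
y[0] = 0×4 = 0; y[1] = 0×0 + 3×4 = 12; y[2] = 0×0 + 3×0 + 6×4 = 24; y[3] = 3×0 + 6×0 + 3×4 = 12; y[4] = 6×0 + 3×0 = 0; y[5] = 3×0 = 0

[0, 12, 24, 12, 0, 0]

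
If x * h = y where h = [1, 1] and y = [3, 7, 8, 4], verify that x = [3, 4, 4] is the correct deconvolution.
Forward-compute [3, 4, 4] * [1, 1]: y[0] = 3×1 = 3; y[1] = 3×1 + 4×1 = 7; y[2] = 4×1 + 4×1 = 8; y[3] = 4×1 = 4 → [3, 7, 8, 4]. Matches given y = [3, 7, 8, 4], so verified.

Verified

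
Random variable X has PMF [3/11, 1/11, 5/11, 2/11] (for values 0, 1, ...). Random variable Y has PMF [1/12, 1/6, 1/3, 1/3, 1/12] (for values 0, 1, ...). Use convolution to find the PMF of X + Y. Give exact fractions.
P(X+Y=k) = Σ_i P(X=i)·P(Y=k-i) — a convolution of [3/11, 1/11, 5/11, 2/11] and [1/12, 1/6, 1/3, 1/3, 1/12]. P(X+Y=0) = (3/11)×(1/12) = 1/44; P(X+Y=1) = (3/11)×(1/6) + (1/11)×(1/12) = 1/22 + 1/132 = 7/132; P(X+Y=2) = (3/11)×(1/3) + (1/11)×(1/6) + (5/11)×(1/12) = 1/11 + 1/66 + 5/132 = 19/132; P(X+Y=3) = (3/11)×(1/3) + (1/11)×(1/3) + (5/11)×(1/6) + (2/11)×(1/12) = 1/11 + 1/33 + 5/66 + 1/66 = 7/33; P(X+Y=4) = (3/11)×(1/12) + (1/11)×(1/3) + (5/11)×(1/3) + (2/11)×(1/6) = 1/44 + 1/33 + 5/33 + 1/33 = 31/132; P(X+Y=5) = (1/11)×(1/12) + (5/11)×(1/3) + (2/11)×(1/3) = 1/132 + 5/33 + 2/33 = 29/132; P(X+Y=6) = (5/11)×(1/12) + (2/11)×(1/3) = 5/132 + 2/33 = 13/132; P(X+Y=7) = (2/11)×(1/12) = 1/66. PMF: [1/44, 7/132, 19/132, 7/33, 31/132, 29/132, 13/132, 1/66] (sums to 1 ✓)

[1/44, 7/132, 19/132, 7/33, 31/132, 29/132, 13/132, 1/66]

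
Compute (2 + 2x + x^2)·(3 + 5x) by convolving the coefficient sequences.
Ascending coefficients: a = [2, 2, 1], b = [3, 5]. c[0] = 2×3 = 6; c[1] = 2×5 + 2×3 = 16; c[2] = 2×5 + 1×3 = 13; c[3] = 1×5 = 5. Result coefficients: [6, 16, 13, 5] → 6 + 16x + 13x^2 + 5x^3

6 + 16x + 13x^2 + 5x^3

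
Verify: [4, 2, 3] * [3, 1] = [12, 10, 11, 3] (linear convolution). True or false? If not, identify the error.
Recompute linear convolution of [4, 2, 3] and [3, 1]: y[0] = 4×3 = 12; y[1] = 4×1 + 2×3 = 10; y[2] = 2×1 + 3×3 = 11; y[3] = 3×1 = 3 → [12, 10, 11, 3]. Given [12, 10, 11, 3] matches, so answer: Yes

Yes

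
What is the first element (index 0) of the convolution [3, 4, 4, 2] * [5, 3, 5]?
Use y[k] = Σ_i a[i]·b[k-i] at k=0. y[0] = 3×5 = 15

15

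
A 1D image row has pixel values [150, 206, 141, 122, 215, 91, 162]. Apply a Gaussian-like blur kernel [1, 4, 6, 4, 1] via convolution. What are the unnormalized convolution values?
Convolve image row [150, 206, 141, 122, 215, 91, 162] with kernel [1, 4, 6, 4, 1]: y[0] = 150×1 = 150; y[1] = 150×4 + 206×1 = 806; y[2] = 150×6 + 206×4 + 141×1 = 1865; y[3] = 150×4 + 206×6 + 141×4 + 122×1 = 2522; y[4] = 150×1 + 206×4 + 141×6 + 122×4 + 215×1 = 2523; y[5] = 206×1 + 141×4 + 122×6 + 215×4 + 91×1 = 2453; y[6] = 141×1 + 122×4 + 215×6 + 91×4 + 162×1 = 2445; y[7] = 122×1 + 215×4 + 91×6 + 162×4 = 2176; y[8] = 215×1 + 91×4 + 162×6 = 1551; y[9] = 91×1 + 162×4 = 739; y[10] = 162×1 = 162 → [150, 806, 1865, 2522, 2523, 2453, 2445, 2176, 1551, 739, 162]. Normalization factor = sum(kernel) = 16.

[150, 806, 1865, 2522, 2523, 2453, 2445, 2176, 1551, 739, 162]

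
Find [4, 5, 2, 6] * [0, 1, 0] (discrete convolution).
y[0] = 4×0 = 0; y[1] = 4×1 + 5×0 = 4; y[2] = 4×0 + 5×1 + 2×0 = 5; y[3] = 5×0 + 2×1 + 6×0 = 2; y[4] = 2×0 + 6×1 = 6; y[5] = 6×0 = 0

[0, 4, 5, 2, 6, 0]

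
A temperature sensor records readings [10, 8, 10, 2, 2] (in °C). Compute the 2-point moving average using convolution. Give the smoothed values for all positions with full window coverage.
2-point moving average kernel = [1, 1]. Apply in 'valid' mode (full window coverage): avg[0] = (10 + 8) / 2 = 9.0; avg[1] = (8 + 10) / 2 = 9.0; avg[2] = (10 + 2) / 2 = 6.0; avg[3] = (2 + 2) / 2 = 2.0. Smoothed values: [9.0, 9.0, 6.0, 2.0]

[9.0, 9.0, 6.0, 2.0]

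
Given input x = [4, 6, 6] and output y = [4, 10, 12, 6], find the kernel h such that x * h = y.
Output length 4 = len(x) + len(h) - 1 ⇒ len(h) = 2. Solve h forward using h[k] = (y[k] - Σ_{i≥1} x[i]·h[k-i]) / x[0]: h[0] = y[0] / x[0] = 4 / 4 = 1; h[1] = (y[1] - 6×1) / x[0] = (10 - 6×1) / 4 = 1. So h = [1, 1]. Forward-check [4, 6, 6] * [1, 1]: y[0] = 4×1 = 4; y[1] = 4×1 + 6×1 = 10; y[2] = 6×1 + 6×1 = 12; y[3] = 6×1 = 6 → [4, 10, 12, 6] ✓

[1, 1]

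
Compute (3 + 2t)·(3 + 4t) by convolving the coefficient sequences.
Ascending coefficients: a = [3, 2], b = [3, 4]. c[0] = 3×3 = 9; c[1] = 3×4 + 2×3 = 18; c[2] = 2×4 = 8. Result coefficients: [9, 18, 8] → 9 + 18t + 8t^2

9 + 18t + 8t^2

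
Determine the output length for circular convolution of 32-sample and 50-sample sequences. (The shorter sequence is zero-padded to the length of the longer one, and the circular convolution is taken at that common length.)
Circular convolution (zero-padding the shorter input) has length max(m, n) = max(32, 50) = 50

50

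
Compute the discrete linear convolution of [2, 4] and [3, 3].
y[0] = 2×3 = 6; y[1] = 2×3 + 4×3 = 18; y[2] = 4×3 = 12

[6, 18, 12]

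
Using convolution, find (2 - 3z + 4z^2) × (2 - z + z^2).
Ascending coefficients: a = [2, -3, 4], b = [2, -1, 1]. c[0] = 2×2 = 4; c[1] = 2×-1 + -3×2 = -8; c[2] = 2×1 + -3×-1 + 4×2 = 13; c[3] = -3×1 + 4×-1 = -7; c[4] = 4×1 = 4. Result coefficients: [4, -8, 13, -7, 4] → 4 - 8z + 13z^2 - 7z^3 + 4z^4

4 - 8z + 13z^2 - 7z^3 + 4z^4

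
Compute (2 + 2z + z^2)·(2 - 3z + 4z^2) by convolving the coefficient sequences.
Ascending coefficients: a = [2, 2, 1], b = [2, -3, 4]. c[0] = 2×2 = 4; c[1] = 2×-3 + 2×2 = -2; c[2] = 2×4 + 2×-3 + 1×2 = 4; c[3] = 2×4 + 1×-3 = 5; c[4] = 1×4 = 4. Result coefficients: [4, -2, 4, 5, 4] → 4 - 2z + 4z^2 + 5z^3 + 4z^4

4 - 2z + 4z^2 + 5z^3 + 4z^4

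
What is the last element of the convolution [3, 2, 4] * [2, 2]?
Use y[k] = Σ_i a[i]·b[k-i] at k=3. y[3] = 4×2 = 8

8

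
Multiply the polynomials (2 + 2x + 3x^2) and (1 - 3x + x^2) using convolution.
Ascending coefficients: a = [2, 2, 3], b = [1, -3, 1]. c[0] = 2×1 = 2; c[1] = 2×-3 + 2×1 = -4; c[2] = 2×1 + 2×-3 + 3×1 = -1; c[3] = 2×1 + 3×-3 = -7; c[4] = 3×1 = 3. Result coefficients: [2, -4, -1, -7, 3] → 2 - 4x - x^2 - 7x^3 + 3x^4

2 - 4x - x^2 - 7x^3 + 3x^4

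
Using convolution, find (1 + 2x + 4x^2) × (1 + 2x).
Ascending coefficients: a = [1, 2, 4], b = [1, 2]. c[0] = 1×1 = 1; c[1] = 1×2 + 2×1 = 4; c[2] = 2×2 + 4×1 = 8; c[3] = 4×2 = 8. Result coefficients: [1, 4, 8, 8] → 1 + 4x + 8x^2 + 8x^3

1 + 4x + 8x^2 + 8x^3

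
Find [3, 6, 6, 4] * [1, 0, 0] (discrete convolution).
y[0] = 3×1 = 3; y[1] = 3×0 + 6×1 = 6; y[2] = 3×0 + 6×0 + 6×1 = 6; y[3] = 6×0 + 6×0 + 4×1 = 4; y[4] = 6×0 + 4×0 = 0; y[5] = 4×0 = 0

[3, 6, 6, 4, 0, 0]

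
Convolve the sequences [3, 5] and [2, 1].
y[0] = 3×2 = 6; y[1] = 3×1 + 5×2 = 13; y[2] = 5×1 = 5

[6, 13, 5]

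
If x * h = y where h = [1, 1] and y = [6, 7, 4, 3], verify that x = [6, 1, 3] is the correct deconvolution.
Forward-compute [6, 1, 3] * [1, 1]: y[0] = 6×1 = 6; y[1] = 6×1 + 1×1 = 7; y[2] = 1×1 + 3×1 = 4; y[3] = 3×1 = 3 → [6, 7, 4, 3]. Matches given y = [6, 7, 4, 3], so verified.

Verified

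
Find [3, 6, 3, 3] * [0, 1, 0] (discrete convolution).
y[0] = 3×0 = 0; y[1] = 3×1 + 6×0 = 3; y[2] = 3×0 + 6×1 + 3×0 = 6; y[3] = 6×0 + 3×1 + 3×0 = 3; y[4] = 3×0 + 3×1 = 3; y[5] = 3×0 = 0

[0, 3, 6, 3, 3, 0]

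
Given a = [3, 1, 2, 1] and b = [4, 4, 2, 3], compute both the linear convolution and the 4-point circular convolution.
Linear: y_lin[0] = 3×4 = 12; y_lin[1] = 3×4 + 1×4 = 16; y_lin[2] = 3×2 + 1×4 + 2×4 = 18; y_lin[3] = 3×3 + 1×2 + 2×4 + 1×4 = 23; y_lin[4] = 1×3 + 2×2 + 1×4 = 11; y_lin[5] = 2×3 + 1×2 = 8; y_lin[6] = 1×3 = 3 → [12, 16, 18, 23, 11, 8, 3]. Circular (length 4): y[0] = 3×4 + 1×3 + 2×2 + 1×4 = 23; y[1] = 3×4 + 1×4 + 2×3 + 1×2 = 24; y[2] = 3×2 + 1×4 + 2×4 + 1×3 = 21; y[3] = 3×3 + 1×2 + 2×4 + 1×4 = 23 → [23, 24, 21, 23]

Linear: [12, 16, 18, 23, 11, 8, 3], Circular: [23, 24, 21, 23]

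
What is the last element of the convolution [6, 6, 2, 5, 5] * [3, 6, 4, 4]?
Use y[k] = Σ_i a[i]·b[k-i] at k=7. y[7] = 5×4 = 20

20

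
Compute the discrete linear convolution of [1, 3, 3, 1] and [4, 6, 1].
y[0] = 1×4 = 4; y[1] = 1×6 + 3×4 = 18; y[2] = 1×1 + 3×6 + 3×4 = 31; y[3] = 3×1 + 3×6 + 1×4 = 25; y[4] = 3×1 + 1×6 = 9; y[5] = 1×1 = 1

[4, 18, 31, 25, 9, 1]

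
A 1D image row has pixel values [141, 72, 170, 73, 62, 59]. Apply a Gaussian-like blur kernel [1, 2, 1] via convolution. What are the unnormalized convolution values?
Convolve image row [141, 72, 170, 73, 62, 59] with kernel [1, 2, 1]: y[0] = 141×1 = 141; y[1] = 141×2 + 72×1 = 354; y[2] = 141×1 + 72×2 + 170×1 = 455; y[3] = 72×1 + 170×2 + 73×1 = 485; y[4] = 170×1 + 73×2 + 62×1 = 378; y[5] = 73×1 + 62×2 + 59×1 = 256; y[6] = 62×1 + 59×2 = 180; y[7] = 59×1 = 59 → [141, 354, 455, 485, 378, 256, 180, 59]. Normalization factor = sum(kernel) = 4.

[141, 354, 455, 485, 378, 256, 180, 59]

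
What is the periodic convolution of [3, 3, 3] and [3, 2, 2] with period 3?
Use y[k] = Σ_j f[j]·g[(k-j) mod 3]. y[0] = 3×3 + 3×2 + 3×2 = 21; y[1] = 3×2 + 3×3 + 3×2 = 21; y[2] = 3×2 + 3×2 + 3×3 = 21. Result: [21, 21, 21]

[21, 21, 21]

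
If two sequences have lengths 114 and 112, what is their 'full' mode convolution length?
Linear/full convolution length: m + n - 1 = 114 + 112 - 1 = 225

225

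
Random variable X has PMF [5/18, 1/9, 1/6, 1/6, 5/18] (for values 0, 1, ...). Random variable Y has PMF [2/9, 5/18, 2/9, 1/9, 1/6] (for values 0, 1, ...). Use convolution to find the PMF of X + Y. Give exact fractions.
P(X+Y=k) = Σ_i P(X=i)·P(Y=k-i) — a convolution of [5/18, 1/9, 1/6, 1/6, 5/18] and [2/9, 5/18, 2/9, 1/9, 1/6]. P(X+Y=0) = (5/18)×(2/9) = 5/81; P(X+Y=1) = (5/18)×(5/18) + (1/9)×(2/9) = 25/324 + 2/81 = 11/108; P(X+Y=2) = (5/18)×(2/9) + (1/9)×(5/18) + (1/6)×(2/9) = 5/81 + 5/162 + 1/27 = 7/54; P(X+Y=3) = (5/18)×(1/9) + (1/9)×(2/9) + (1/6)×(5/18) + (1/6)×(2/9) = 5/162 + 2/81 + 5/108 + 1/27 = 5/36; P(X+Y=4) = (5/18)×(1/6) + (1/9)×(1/9) + (1/6)×(2/9) + (1/6)×(5/18) + (5/18)×(2/9) = 5/108 + 1/81 + 1/27 + 5/108 + 5/81 = 11/54; P(X+Y=5) = (1/9)×(1/6) + (1/6)×(1/9) + (1/6)×(2/9) + (5/18)×(5/18) = 1/54 + 1/54 + 1/27 + 25/324 = 49/324; P(X+Y=6) = (1/6)×(1/6) + (1/6)×(1/9) + (5/18)×(2/9) = 1/36 + 1/54 + 5/81 = 35/324; P(X+Y=7) = (1/6)×(1/6) + (5/18)×(1/9) = 1/36 + 5/162 = 19/324; P(X+Y=8) = (5/18)×(1/6) = 5/108. PMF: [5/81, 11/108, 7/54, 5/36, 11/54, 49/324, 35/324, 19/324, 5/108] (sums to 1 ✓)

[5/81, 11/108, 7/54, 5/36, 11/54, 49/324, 35/324, 19/324, 5/108]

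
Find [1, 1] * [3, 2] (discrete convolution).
y[0] = 1×3 = 3; y[1] = 1×2 + 1×3 = 5; y[2] = 1×2 = 2

[3, 5, 2]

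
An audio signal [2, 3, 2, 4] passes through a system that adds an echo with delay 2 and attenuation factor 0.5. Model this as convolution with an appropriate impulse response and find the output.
Direct-path + delayed-attenuated-path model → impulse response h = [1, 0, 0.5] (1 at lag 0, 0.5 at lag 2). Output y[n] = x[n] + 0.5·x[n - 2] (with x[n] = 0 outside 0..3): y[0] = 2 + 0.5×0 = 2; y[1] = 3 + 0.5×0 = 3; y[2] = 2 + 0.5×2 = 3.0; y[3] = 4 + 0.5×3 = 5.5; y[4] = 0 + 0.5×2 = 1.0; y[5] = 0 + 0.5×4 = 2.0. So y = [2, 3, 3.0, 5.5, 1.0, 2.0]

[2, 3, 3.0, 5.5, 1.0, 2.0]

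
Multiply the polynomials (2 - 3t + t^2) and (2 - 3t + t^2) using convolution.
Ascending coefficients: a = [2, -3, 1], b = [2, -3, 1]. c[0] = 2×2 = 4; c[1] = 2×-3 + -3×2 = -12; c[2] = 2×1 + -3×-3 + 1×2 = 13; c[3] = -3×1 + 1×-3 = -6; c[4] = 1×1 = 1. Result coefficients: [4, -12, 13, -6, 1] → 4 - 12t + 13t^2 - 6t^3 + t^4

4 - 12t + 13t^2 - 6t^3 + t^4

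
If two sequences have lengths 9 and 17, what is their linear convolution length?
Linear/full convolution length: m + n - 1 = 9 + 17 - 1 = 25

25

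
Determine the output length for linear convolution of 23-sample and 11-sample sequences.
Linear/full convolution length: m + n - 1 = 23 + 11 - 1 = 33

33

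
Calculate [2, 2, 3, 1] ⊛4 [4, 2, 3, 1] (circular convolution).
Use y[k] = Σ_j x[j]·h[(k-j) mod 4]. y[0] = 2×4 + 2×1 + 3×3 + 1×2 = 21; y[1] = 2×2 + 2×4 + 3×1 + 1×3 = 18; y[2] = 2×3 + 2×2 + 3×4 + 1×1 = 23; y[3] = 2×1 + 2×3 + 3×2 + 1×4 = 18. Result: [21, 18, 23, 18]

[21, 18, 23, 18]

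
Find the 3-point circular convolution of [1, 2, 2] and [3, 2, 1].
Use y[k] = Σ_j x[j]·h[(k-j) mod 3]. y[0] = 1×3 + 2×1 + 2×2 = 9; y[1] = 1×2 + 2×3 + 2×1 = 10; y[2] = 1×1 + 2×2 + 2×3 = 11. Result: [9, 10, 11]

[9, 10, 11]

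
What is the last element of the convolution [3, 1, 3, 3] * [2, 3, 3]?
Use y[k] = Σ_i a[i]·b[k-i] at k=5. y[5] = 3×3 = 9

9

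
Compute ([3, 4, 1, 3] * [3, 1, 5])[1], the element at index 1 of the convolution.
Use y[k] = Σ_i a[i]·b[k-i] at k=1. y[1] = 3×1 + 4×3 = 15

15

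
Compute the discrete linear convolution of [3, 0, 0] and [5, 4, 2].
y[0] = 3×5 = 15; y[1] = 3×4 + 0×5 = 12; y[2] = 3×2 + 0×4 + 0×5 = 6; y[3] = 0×2 + 0×4 = 0; y[4] = 0×2 = 0

[15, 12, 6, 0, 0]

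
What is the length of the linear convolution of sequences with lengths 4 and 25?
Linear/full convolution length: m + n - 1 = 4 + 25 - 1 = 28

28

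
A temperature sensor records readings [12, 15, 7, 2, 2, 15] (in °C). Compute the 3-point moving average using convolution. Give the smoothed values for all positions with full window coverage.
3-point moving average kernel = [1, 1, 1]. Apply in 'valid' mode (full window coverage): avg[0] = (12 + 15 + 7) / 3 = 11.33; avg[1] = (15 + 7 + 2) / 3 = 8.0; avg[2] = (7 + 2 + 2) / 3 = 3.67; avg[3] = (2 + 2 + 15) / 3 = 6.33. Smoothed values: [11.33, 8.0, 3.67, 6.33]

[11.33, 8.0, 3.67, 6.33]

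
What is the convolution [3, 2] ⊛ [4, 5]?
y[0] = 3×4 = 12; y[1] = 3×5 + 2×4 = 23; y[2] = 2×5 = 10

[12, 23, 10]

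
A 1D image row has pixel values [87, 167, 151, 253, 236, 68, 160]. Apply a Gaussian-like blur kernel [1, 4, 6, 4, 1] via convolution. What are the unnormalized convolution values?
Convolve image row [87, 167, 151, 253, 236, 68, 160] with kernel [1, 4, 6, 4, 1]: y[0] = 87×1 = 87; y[1] = 87×4 + 167×1 = 515; y[2] = 87×6 + 167×4 + 151×1 = 1341; y[3] = 87×4 + 167×6 + 151×4 + 253×1 = 2207; y[4] = 87×1 + 167×4 + 151×6 + 253×4 + 236×1 = 2909; y[5] = 167×1 + 151×4 + 253×6 + 236×4 + 68×1 = 3301; y[6] = 151×1 + 253×4 + 236×6 + 68×4 + 160×1 = 3011; y[7] = 253×1 + 236×4 + 68×6 + 160×4 = 2245; y[8] = 236×1 + 68×4 + 160×6 = 1468; y[9] = 68×1 + 160×4 = 708; y[10] = 160×1 = 160 → [87, 515, 1341, 2207, 2909, 3301, 3011, 2245, 1468, 708, 160]. Normalization factor = sum(kernel) = 16.

[87, 515, 1341, 2207, 2909, 3301, 3011, 2245, 1468, 708, 160]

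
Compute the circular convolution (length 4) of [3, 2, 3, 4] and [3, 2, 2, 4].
Use y[k] = Σ_j x[j]·h[(k-j) mod 4]. y[0] = 3×3 + 2×4 + 3×2 + 4×2 = 31; y[1] = 3×2 + 2×3 + 3×4 + 4×2 = 32; y[2] = 3×2 + 2×2 + 3×3 + 4×4 = 35; y[3] = 3×4 + 2×2 + 3×2 + 4×3 = 34. Result: [31, 32, 35, 34]

[31, 32, 35, 34]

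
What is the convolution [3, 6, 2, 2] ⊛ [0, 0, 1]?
y[0] = 3×0 = 0; y[1] = 3×0 + 6×0 = 0; y[2] = 3×1 + 6×0 + 2×0 = 3; y[3] = 6×1 + 2×0 + 2×0 = 6; y[4] = 2×1 + 2×0 = 2; y[5] = 2×1 = 2

[0, 0, 3, 6, 2, 2]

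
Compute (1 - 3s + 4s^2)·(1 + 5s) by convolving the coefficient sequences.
Ascending coefficients: a = [1, -3, 4], b = [1, 5]. c[0] = 1×1 = 1; c[1] = 1×5 + -3×1 = 2; c[2] = -3×5 + 4×1 = -11; c[3] = 4×5 = 20. Result coefficients: [1, 2, -11, 20] → 1 + 2s - 11s^2 + 20s^3

1 + 2s - 11s^2 + 20s^3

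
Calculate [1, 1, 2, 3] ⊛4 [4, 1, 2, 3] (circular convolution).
Use y[k] = Σ_j a[j]·b[(k-j) mod 4]. y[0] = 1×4 + 1×3 + 2×2 + 3×1 = 14; y[1] = 1×1 + 1×4 + 2×3 + 3×2 = 17; y[2] = 1×2 + 1×1 + 2×4 + 3×3 = 20; y[3] = 1×3 + 1×2 + 2×1 + 3×4 = 19. Result: [14, 17, 20, 19]

[14, 17, 20, 19]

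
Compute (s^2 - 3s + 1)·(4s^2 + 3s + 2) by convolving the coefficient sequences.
Ascending coefficients: a = [1, -3, 1], b = [2, 3, 4]. c[0] = 1×2 = 2; c[1] = 1×3 + -3×2 = -3; c[2] = 1×4 + -3×3 + 1×2 = -3; c[3] = -3×4 + 1×3 = -9; c[4] = 1×4 = 4. Result coefficients: [2, -3, -3, -9, 4] → 4s^4 - 9s^3 - 3s^2 - 3s + 2

4s^4 - 9s^3 - 3s^2 - 3s + 2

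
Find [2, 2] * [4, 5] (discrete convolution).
y[0] = 2×4 = 8; y[1] = 2×5 + 2×4 = 18; y[2] = 2×5 = 10

[8, 18, 10]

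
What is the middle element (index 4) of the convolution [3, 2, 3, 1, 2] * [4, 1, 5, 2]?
Use y[k] = Σ_i a[i]·b[k-i] at k=4. y[4] = 2×2 + 3×5 + 1×1 + 2×4 = 28

28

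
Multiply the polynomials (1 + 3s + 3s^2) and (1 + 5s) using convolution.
Ascending coefficients: a = [1, 3, 3], b = [1, 5]. c[0] = 1×1 = 1; c[1] = 1×5 + 3×1 = 8; c[2] = 3×5 + 3×1 = 18; c[3] = 3×5 = 15. Result coefficients: [1, 8, 18, 15] → 1 + 8s + 18s^2 + 15s^3

1 + 8s + 18s^2 + 15s^3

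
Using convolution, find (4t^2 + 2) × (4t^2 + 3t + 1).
Ascending coefficients: a = [2, 0, 4], b = [1, 3, 4]. c[0] = 2×1 = 2; c[1] = 2×3 + 0×1 = 6; c[2] = 2×4 + 0×3 + 4×1 = 12; c[3] = 0×4 + 4×3 = 12; c[4] = 4×4 = 16. Result coefficients: [2, 6, 12, 12, 16] → 16t^4 + 12t^3 + 12t^2 + 6t + 2

16t^4 + 12t^3 + 12t^2 + 6t + 2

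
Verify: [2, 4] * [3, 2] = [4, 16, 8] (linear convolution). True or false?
Recompute linear convolution of [2, 4] and [3, 2]: y[0] = 2×3 = 6; y[1] = 2×2 + 4×3 = 16; y[2] = 4×2 = 8 → [6, 16, 8]. Compare to given [4, 16, 8]: they differ at index 0: given 4, correct 6, so answer: No

No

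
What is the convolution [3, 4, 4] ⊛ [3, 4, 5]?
y[0] = 3×3 = 9; y[1] = 3×4 + 4×3 = 24; y[2] = 3×5 + 4×4 + 4×3 = 43; y[3] = 4×5 + 4×4 = 36; y[4] = 4×5 = 20

[9, 24, 43, 36, 20]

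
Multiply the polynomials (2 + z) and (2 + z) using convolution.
Ascending coefficients: a = [2, 1], b = [2, 1]. c[0] = 2×2 = 4; c[1] = 2×1 + 1×2 = 4; c[2] = 1×1 = 1. Result coefficients: [4, 4, 1] → 4 + 4z + z^2

4 + 4z + z^2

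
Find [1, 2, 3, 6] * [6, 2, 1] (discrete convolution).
y[0] = 1×6 = 6; y[1] = 1×2 + 2×6 = 14; y[2] = 1×1 + 2×2 + 3×6 = 23; y[3] = 2×1 + 3×2 + 6×6 = 44; y[4] = 3×1 + 6×2 = 15; y[5] = 6×1 = 6

[6, 14, 23, 44, 15, 6]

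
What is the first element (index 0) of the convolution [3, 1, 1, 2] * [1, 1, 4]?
Use y[k] = Σ_i a[i]·b[k-i] at k=0. y[0] = 3×1 = 3

3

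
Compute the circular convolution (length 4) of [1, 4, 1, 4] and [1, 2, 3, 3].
Use y[k] = Σ_j f[j]·g[(k-j) mod 4]. y[0] = 1×1 + 4×3 + 1×3 + 4×2 = 24; y[1] = 1×2 + 4×1 + 1×3 + 4×3 = 21; y[2] = 1×3 + 4×2 + 1×1 + 4×3 = 24; y[3] = 1×3 + 4×3 + 1×2 + 4×1 = 21. Result: [24, 21, 24, 21]

[24, 21, 24, 21]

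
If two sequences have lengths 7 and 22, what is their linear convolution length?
Linear/full convolution length: m + n - 1 = 7 + 22 - 1 = 28

28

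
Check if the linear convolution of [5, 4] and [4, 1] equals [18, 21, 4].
Recompute linear convolution of [5, 4] and [4, 1]: y[0] = 5×4 = 20; y[1] = 5×1 + 4×4 = 21; y[2] = 4×1 = 4 → [20, 21, 4]. Compare to given [18, 21, 4]: they differ at index 0: given 18, correct 20, so answer: No

No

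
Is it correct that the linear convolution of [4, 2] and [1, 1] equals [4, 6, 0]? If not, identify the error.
Recompute linear convolution of [4, 2] and [1, 1]: y[0] = 4×1 = 4; y[1] = 4×1 + 2×1 = 6; y[2] = 2×1 = 2 → [4, 6, 2]. Compare to given [4, 6, 0]: they differ at index 2: given 0, correct 2, so answer: No

No. Error at index 2: given 0, correct 2.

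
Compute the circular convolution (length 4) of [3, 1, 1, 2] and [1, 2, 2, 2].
Use y[k] = Σ_j u[j]·v[(k-j) mod 4]. y[0] = 3×1 + 1×2 + 1×2 + 2×2 = 11; y[1] = 3×2 + 1×1 + 1×2 + 2×2 = 13; y[2] = 3×2 + 1×2 + 1×1 + 2×2 = 13; y[3] = 3×2 + 1×2 + 1×2 + 2×1 = 12. Result: [11, 13, 13, 12]

[11, 13, 13, 12]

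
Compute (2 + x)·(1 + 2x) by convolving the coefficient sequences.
Ascending coefficients: a = [2, 1], b = [1, 2]. c[0] = 2×1 = 2; c[1] = 2×2 + 1×1 = 5; c[2] = 1×2 = 2. Result coefficients: [2, 5, 2] → 2 + 5x + 2x^2

2 + 5x + 2x^2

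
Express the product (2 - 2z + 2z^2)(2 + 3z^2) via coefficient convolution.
Ascending coefficients: a = [2, -2, 2], b = [2, 0, 3]. c[0] = 2×2 = 4; c[1] = 2×0 + -2×2 = -4; c[2] = 2×3 + -2×0 + 2×2 = 10; c[3] = -2×3 + 2×0 = -6; c[4] = 2×3 = 6. Result coefficients: [4, -4, 10, -6, 6] → 4 - 4z + 10z^2 - 6z^3 + 6z^4

4 - 4z + 10z^2 - 6z^3 + 6z^4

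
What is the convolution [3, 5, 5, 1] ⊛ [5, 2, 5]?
y[0] = 3×5 = 15; y[1] = 3×2 + 5×5 = 31; y[2] = 3×5 + 5×2 + 5×5 = 50; y[3] = 5×5 + 5×2 + 1×5 = 40; y[4] = 5×5 + 1×2 = 27; y[5] = 1×5 = 5

[15, 31, 50, 40, 27, 5]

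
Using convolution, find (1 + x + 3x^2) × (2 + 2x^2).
Ascending coefficients: a = [1, 1, 3], b = [2, 0, 2]. c[0] = 1×2 = 2; c[1] = 1×0 + 1×2 = 2; c[2] = 1×2 + 1×0 + 3×2 = 8; c[3] = 1×2 + 3×0 = 2; c[4] = 3×2 = 6. Result coefficients: [2, 2, 8, 2, 6] → 2 + 2x + 8x^2 + 2x^3 + 6x^4

2 + 2x + 8x^2 + 2x^3 + 6x^4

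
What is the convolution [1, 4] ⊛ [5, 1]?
y[0] = 1×5 = 5; y[1] = 1×1 + 4×5 = 21; y[2] = 4×1 = 4

[5, 21, 4]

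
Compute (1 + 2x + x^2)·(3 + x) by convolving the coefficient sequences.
Ascending coefficients: a = [1, 2, 1], b = [3, 1]. c[0] = 1×3 = 3; c[1] = 1×1 + 2×3 = 7; c[2] = 2×1 + 1×3 = 5; c[3] = 1×1 = 1. Result coefficients: [3, 7, 5, 1] → 3 + 7x + 5x^2 + x^3

3 + 7x + 5x^2 + x^3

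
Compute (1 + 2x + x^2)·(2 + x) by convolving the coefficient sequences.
Ascending coefficients: a = [1, 2, 1], b = [2, 1]. c[0] = 1×2 = 2; c[1] = 1×1 + 2×2 = 5; c[2] = 2×1 + 1×2 = 4; c[3] = 1×1 = 1. Result coefficients: [2, 5, 4, 1] → 2 + 5x + 4x^2 + x^3

2 + 5x + 4x^2 + x^3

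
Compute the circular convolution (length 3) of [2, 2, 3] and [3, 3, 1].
Use y[k] = Σ_j x[j]·h[(k-j) mod 3]. y[0] = 2×3 + 2×1 + 3×3 = 17; y[1] = 2×3 + 2×3 + 3×1 = 15; y[2] = 2×1 + 2×3 + 3×3 = 17. Result: [17, 15, 17]

[17, 15, 17]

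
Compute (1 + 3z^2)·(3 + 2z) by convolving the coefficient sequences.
Ascending coefficients: a = [1, 0, 3], b = [3, 2]. c[0] = 1×3 = 3; c[1] = 1×2 + 0×3 = 2; c[2] = 0×2 + 3×3 = 9; c[3] = 3×2 = 6. Result coefficients: [3, 2, 9, 6] → 3 + 2z + 9z^2 + 6z^3

3 + 2z + 9z^2 + 6z^3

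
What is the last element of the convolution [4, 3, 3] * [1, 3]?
Use y[k] = Σ_i a[i]·b[k-i] at k=3. y[3] = 3×3 = 9

9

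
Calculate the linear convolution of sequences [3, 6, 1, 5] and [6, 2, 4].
y[0] = 3×6 = 18; y[1] = 3×2 + 6×6 = 42; y[2] = 3×4 + 6×2 + 1×6 = 30; y[3] = 6×4 + 1×2 + 5×6 = 56; y[4] = 1×4 + 5×2 = 14; y[5] = 5×4 = 20

[18, 42, 30, 56, 14, 20]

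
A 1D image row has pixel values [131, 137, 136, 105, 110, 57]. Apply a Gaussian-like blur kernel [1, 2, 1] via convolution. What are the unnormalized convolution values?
Convolve image row [131, 137, 136, 105, 110, 57] with kernel [1, 2, 1]: y[0] = 131×1 = 131; y[1] = 131×2 + 137×1 = 399; y[2] = 131×1 + 137×2 + 136×1 = 541; y[3] = 137×1 + 136×2 + 105×1 = 514; y[4] = 136×1 + 105×2 + 110×1 = 456; y[5] = 105×1 + 110×2 + 57×1 = 382; y[6] = 110×1 + 57×2 = 224; y[7] = 57×1 = 57 → [131, 399, 541, 514, 456, 382, 224, 57]. Normalization factor = sum(kernel) = 4.

[131, 399, 541, 514, 456, 382, 224, 57]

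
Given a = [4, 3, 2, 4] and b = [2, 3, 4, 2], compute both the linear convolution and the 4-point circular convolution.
Linear: y_lin[0] = 4×2 = 8; y_lin[1] = 4×3 + 3×2 = 18; y_lin[2] = 4×4 + 3×3 + 2×2 = 29; y_lin[3] = 4×2 + 3×4 + 2×3 + 4×2 = 34; y_lin[4] = 3×2 + 2×4 + 4×3 = 26; y_lin[5] = 2×2 + 4×4 = 20; y_lin[6] = 4×2 = 8 → [8, 18, 29, 34, 26, 20, 8]. Circular (length 4): y[0] = 4×2 + 3×2 + 2×4 + 4×3 = 34; y[1] = 4×3 + 3×2 + 2×2 + 4×4 = 38; y[2] = 4×4 + 3×3 + 2×2 + 4×2 = 37; y[3] = 4×2 + 3×4 + 2×3 + 4×2 = 34 → [34, 38, 37, 34]

Linear: [8, 18, 29, 34, 26, 20, 8], Circular: [34, 38, 37, 34]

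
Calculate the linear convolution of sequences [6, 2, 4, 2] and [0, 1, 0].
y[0] = 6×0 = 0; y[1] = 6×1 + 2×0 = 6; y[2] = 6×0 + 2×1 + 4×0 = 2; y[3] = 2×0 + 4×1 + 2×0 = 4; y[4] = 4×0 + 2×1 = 2; y[5] = 2×0 = 0

[0, 6, 2, 4, 2, 0]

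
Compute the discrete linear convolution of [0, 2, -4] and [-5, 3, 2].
y[0] = 0×-5 = 0; y[1] = 0×3 + 2×-5 = -10; y[2] = 0×2 + 2×3 + -4×-5 = 26; y[3] = 2×2 + -4×3 = -8; y[4] = -4×2 = -8

[0, -10, 26, -8, -8]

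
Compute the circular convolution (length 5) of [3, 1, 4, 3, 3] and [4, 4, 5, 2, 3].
Use y[k] = Σ_j s[j]·t[(k-j) mod 5]. y[0] = 3×4 + 1×3 + 4×2 + 3×5 + 3×4 = 50; y[1] = 3×4 + 1×4 + 4×3 + 3×2 + 3×5 = 49; y[2] = 3×5 + 1×4 + 4×4 + 3×3 + 3×2 = 50; y[3] = 3×2 + 1×5 + 4×4 + 3×4 + 3×3 = 48; y[4] = 3×3 + 1×2 + 4×5 + 3×4 + 3×4 = 55. Result: [50, 49, 50, 48, 55]

[50, 49, 50, 48, 55]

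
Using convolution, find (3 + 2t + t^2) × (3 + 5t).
Ascending coefficients: a = [3, 2, 1], b = [3, 5]. c[0] = 3×3 = 9; c[1] = 3×5 + 2×3 = 21; c[2] = 2×5 + 1×3 = 13; c[3] = 1×5 = 5. Result coefficients: [9, 21, 13, 5] → 9 + 21t + 13t^2 + 5t^3

9 + 21t + 13t^2 + 5t^3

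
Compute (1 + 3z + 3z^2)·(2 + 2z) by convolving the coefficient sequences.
Ascending coefficients: a = [1, 3, 3], b = [2, 2]. c[0] = 1×2 = 2; c[1] = 1×2 + 3×2 = 8; c[2] = 3×2 + 3×2 = 12; c[3] = 3×2 = 6. Result coefficients: [2, 8, 12, 6] → 2 + 8z + 12z^2 + 6z^3

2 + 8z + 12z^2 + 6z^3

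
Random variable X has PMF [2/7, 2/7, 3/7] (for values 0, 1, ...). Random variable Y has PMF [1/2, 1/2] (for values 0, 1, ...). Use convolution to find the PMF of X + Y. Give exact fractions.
P(X+Y=k) = Σ_i P(X=i)·P(Y=k-i) — a convolution of [2/7, 2/7, 3/7] and [1/2, 1/2]. P(X+Y=0) = (2/7)×(1/2) = 1/7; P(X+Y=1) = (2/7)×(1/2) + (2/7)×(1/2) = 1/7 + 1/7 = 2/7; P(X+Y=2) = (2/7)×(1/2) + (3/7)×(1/2) = 1/7 + 3/14 = 5/14; P(X+Y=3) = (3/7)×(1/2) = 3/14. PMF: [1/7, 2/7, 5/14, 3/14] (sums to 1 ✓)

[1/7, 2/7, 5/14, 3/14]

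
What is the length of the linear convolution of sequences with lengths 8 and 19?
Linear/full convolution length: m + n - 1 = 8 + 19 - 1 = 26

26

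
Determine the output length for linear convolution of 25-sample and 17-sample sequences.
Linear/full convolution length: m + n - 1 = 25 + 17 - 1 = 41

41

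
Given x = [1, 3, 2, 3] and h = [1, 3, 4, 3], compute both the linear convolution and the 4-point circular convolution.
Linear: y_lin[0] = 1×1 = 1; y_lin[1] = 1×3 + 3×1 = 6; y_lin[2] = 1×4 + 3×3 + 2×1 = 15; y_lin[3] = 1×3 + 3×4 + 2×3 + 3×1 = 24; y_lin[4] = 3×3 + 2×4 + 3×3 = 26; y_lin[5] = 2×3 + 3×4 = 18; y_lin[6] = 3×3 = 9 → [1, 6, 15, 24, 26, 18, 9]. Circular (length 4): y[0] = 1×1 + 3×3 + 2×4 + 3×3 = 27; y[1] = 1×3 + 3×1 + 2×3 + 3×4 = 24; y[2] = 1×4 + 3×3 + 2×1 + 3×3 = 24; y[3] = 1×3 + 3×4 + 2×3 + 3×1 = 24 → [27, 24, 24, 24]

Linear: [1, 6, 15, 24, 26, 18, 9], Circular: [27, 24, 24, 24]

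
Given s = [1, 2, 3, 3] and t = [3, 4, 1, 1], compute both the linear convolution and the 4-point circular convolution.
Linear: y_lin[0] = 1×3 = 3; y_lin[1] = 1×4 + 2×3 = 10; y_lin[2] = 1×1 + 2×4 + 3×3 = 18; y_lin[3] = 1×1 + 2×1 + 3×4 + 3×3 = 24; y_lin[4] = 2×1 + 3×1 + 3×4 = 17; y_lin[5] = 3×1 + 3×1 = 6; y_lin[6] = 3×1 = 3 → [3, 10, 18, 24, 17, 6, 3]. Circular (length 4): y[0] = 1×3 + 2×1 + 3×1 + 3×4 = 20; y[1] = 1×4 + 2×3 + 3×1 + 3×1 = 16; y[2] = 1×1 + 2×4 + 3×3 + 3×1 = 21; y[3] = 1×1 + 2×1 + 3×4 + 3×3 = 24 → [20, 16, 21, 24]

Linear: [3, 10, 18, 24, 17, 6, 3], Circular: [20, 16, 21, 24]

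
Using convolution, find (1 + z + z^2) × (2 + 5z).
Ascending coefficients: a = [1, 1, 1], b = [2, 5]. c[0] = 1×2 = 2; c[1] = 1×5 + 1×2 = 7; c[2] = 1×5 + 1×2 = 7; c[3] = 1×5 = 5. Result coefficients: [2, 7, 7, 5] → 2 + 7z + 7z^2 + 5z^3

2 + 7z + 7z^2 + 5z^3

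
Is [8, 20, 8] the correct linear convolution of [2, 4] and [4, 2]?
Recompute linear convolution of [2, 4] and [4, 2]: y[0] = 2×4 = 8; y[1] = 2×2 + 4×4 = 20; y[2] = 4×2 = 8 → [8, 20, 8]. Given [8, 20, 8] matches, so answer: Yes

Yes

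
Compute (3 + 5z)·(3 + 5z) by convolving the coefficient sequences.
Ascending coefficients: a = [3, 5], b = [3, 5]. c[0] = 3×3 = 9; c[1] = 3×5 + 5×3 = 30; c[2] = 5×5 = 25. Result coefficients: [9, 30, 25] → 9 + 30z + 25z^2

9 + 30z + 25z^2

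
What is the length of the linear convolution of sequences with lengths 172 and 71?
Linear/full convolution length: m + n - 1 = 172 + 71 - 1 = 242

242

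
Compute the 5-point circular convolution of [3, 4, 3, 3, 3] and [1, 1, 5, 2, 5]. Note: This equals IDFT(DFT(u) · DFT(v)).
Either evaluate y[k] = Σ_j u[j]·v[(k-j) mod 5] directly, or use IDFT(DFT(u) · DFT(v)). y[0] = 3×1 + 4×5 + 3×2 + 3×5 + 3×1 = 47; y[1] = 3×1 + 4×1 + 3×5 + 3×2 + 3×5 = 43; y[2] = 3×5 + 4×1 + 3×1 + 3×5 + 3×2 = 43; y[3] = 3×2 + 4×5 + 3×1 + 3×1 + 3×5 = 47; y[4] = 3×5 + 4×2 + 3×5 + 3×1 + 3×1 = 44. Result: [47, 43, 43, 47, 44]

[47, 43, 43, 47, 44]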